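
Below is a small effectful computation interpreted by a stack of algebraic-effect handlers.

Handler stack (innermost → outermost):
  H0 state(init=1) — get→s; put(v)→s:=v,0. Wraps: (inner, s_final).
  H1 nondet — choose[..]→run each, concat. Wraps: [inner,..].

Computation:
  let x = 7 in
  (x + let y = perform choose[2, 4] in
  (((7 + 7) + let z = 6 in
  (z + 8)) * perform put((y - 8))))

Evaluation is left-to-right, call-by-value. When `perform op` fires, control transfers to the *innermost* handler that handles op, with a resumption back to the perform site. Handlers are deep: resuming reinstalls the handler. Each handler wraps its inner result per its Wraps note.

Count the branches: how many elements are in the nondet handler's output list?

Step-by-step:
choose[2, 4] @ H1
  branch[0] choose=2:
    put(-6) @ H0 ⇒ s:=-6
    H0 returns (7, -6)
    H1 returns [(7, -6)]
  branch[1] choose=4:
    put(-4) @ H0 ⇒ s:=-4
    H0 returns (7, -4)
    H1 returns [(7, -4)]
= [(7, -6), (7, -4)]

Answer: 2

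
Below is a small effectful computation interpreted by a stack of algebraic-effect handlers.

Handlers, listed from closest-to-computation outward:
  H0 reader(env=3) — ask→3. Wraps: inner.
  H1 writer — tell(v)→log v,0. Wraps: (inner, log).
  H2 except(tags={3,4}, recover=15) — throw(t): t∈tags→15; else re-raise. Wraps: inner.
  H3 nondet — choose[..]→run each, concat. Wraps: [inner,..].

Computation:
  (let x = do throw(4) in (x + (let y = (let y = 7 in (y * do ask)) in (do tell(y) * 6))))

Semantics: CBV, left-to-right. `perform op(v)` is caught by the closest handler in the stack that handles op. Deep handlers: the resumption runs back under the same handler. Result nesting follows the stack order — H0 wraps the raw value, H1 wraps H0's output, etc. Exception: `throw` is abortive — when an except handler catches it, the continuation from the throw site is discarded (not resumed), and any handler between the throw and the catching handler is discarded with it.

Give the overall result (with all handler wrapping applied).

Step-by-step:
throw(4) @ H2 caught ⇒ 15
H3 returns [15]
= [15]

Answer: [15]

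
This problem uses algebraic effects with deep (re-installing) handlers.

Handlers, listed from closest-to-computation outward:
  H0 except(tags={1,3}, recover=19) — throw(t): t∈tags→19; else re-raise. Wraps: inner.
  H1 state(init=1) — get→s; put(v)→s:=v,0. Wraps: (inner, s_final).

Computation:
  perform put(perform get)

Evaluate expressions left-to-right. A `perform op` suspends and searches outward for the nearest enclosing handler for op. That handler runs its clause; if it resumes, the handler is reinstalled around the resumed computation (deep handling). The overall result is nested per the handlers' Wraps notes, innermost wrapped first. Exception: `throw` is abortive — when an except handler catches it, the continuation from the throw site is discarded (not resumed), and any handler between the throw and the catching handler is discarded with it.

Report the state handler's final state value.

Working:
get @ H1 ⇒ 1
put(1) @ H1 ⇒ s:=1
H0 returns 0
H1 returns (0, 1)
= (0, 1)

Answer: 1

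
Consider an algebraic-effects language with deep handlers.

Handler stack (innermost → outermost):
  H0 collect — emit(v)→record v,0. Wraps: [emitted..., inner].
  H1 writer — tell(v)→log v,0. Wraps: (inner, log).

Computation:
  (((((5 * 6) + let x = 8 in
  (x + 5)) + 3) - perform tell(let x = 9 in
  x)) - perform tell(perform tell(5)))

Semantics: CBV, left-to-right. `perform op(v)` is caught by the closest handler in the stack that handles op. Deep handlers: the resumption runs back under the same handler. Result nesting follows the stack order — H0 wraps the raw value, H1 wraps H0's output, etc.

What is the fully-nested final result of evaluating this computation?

Working:
tell(9) @ H1 ⇒ log+=9
tell(5) @ H1 ⇒ log+=5
tell(0) @ H1 ⇒ log+=0
H0 returns [46]
H1 returns ([46], (9, 5, 0))
= ([46], (9, 5, 0))

Answer: ([46], (9, 5, 0))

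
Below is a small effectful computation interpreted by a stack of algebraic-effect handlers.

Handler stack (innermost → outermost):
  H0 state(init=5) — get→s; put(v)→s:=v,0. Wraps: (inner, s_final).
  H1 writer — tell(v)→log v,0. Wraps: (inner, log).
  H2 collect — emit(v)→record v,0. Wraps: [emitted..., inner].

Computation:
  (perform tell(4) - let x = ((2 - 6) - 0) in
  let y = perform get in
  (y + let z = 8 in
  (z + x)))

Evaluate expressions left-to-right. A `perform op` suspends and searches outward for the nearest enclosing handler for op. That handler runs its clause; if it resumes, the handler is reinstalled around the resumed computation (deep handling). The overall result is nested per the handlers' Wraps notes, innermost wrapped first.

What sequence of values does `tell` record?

Answer: (4)

Step-by-step:
tell(4) @ H1 ⇒ log+=4
get @ H0 ⇒ 5
H0 returns (-9, 5)
H1 returns ((-9, 5), (4))
H2 returns [((-9, 5), (4))]
= [((-9, 5), (4))]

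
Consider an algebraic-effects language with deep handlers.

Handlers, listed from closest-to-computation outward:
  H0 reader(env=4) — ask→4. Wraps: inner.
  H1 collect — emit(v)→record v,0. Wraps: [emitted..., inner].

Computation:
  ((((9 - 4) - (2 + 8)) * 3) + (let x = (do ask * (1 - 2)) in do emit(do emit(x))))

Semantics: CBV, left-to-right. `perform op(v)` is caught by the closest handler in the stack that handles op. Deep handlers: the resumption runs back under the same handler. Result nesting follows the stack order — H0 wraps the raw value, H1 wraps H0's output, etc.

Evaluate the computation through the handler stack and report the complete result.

Step-by-step:
ask @ H0 ⇒ 4
emit(-4) @ H1 ⇒ out+=-4
emit(0) @ H1 ⇒ out+=0
H0 returns -15
H1 returns [-4, 0, -15]
= [-4, 0, -15]

Answer: [-4, 0, -15]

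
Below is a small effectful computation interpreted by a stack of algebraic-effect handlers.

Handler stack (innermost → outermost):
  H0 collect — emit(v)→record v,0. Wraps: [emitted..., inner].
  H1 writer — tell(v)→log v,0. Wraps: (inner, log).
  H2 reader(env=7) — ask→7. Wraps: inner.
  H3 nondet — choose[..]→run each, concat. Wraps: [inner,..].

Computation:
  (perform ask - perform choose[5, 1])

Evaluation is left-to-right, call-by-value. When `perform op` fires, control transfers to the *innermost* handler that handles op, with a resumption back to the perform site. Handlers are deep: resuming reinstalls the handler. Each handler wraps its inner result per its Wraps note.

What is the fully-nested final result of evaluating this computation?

Answer: [([2], ()), ([6], ())]

Working:
ask @ H2 ⇒ 7
choose[5, 1] @ H3
  branch[0] choose=5:
    H0 returns [2]
    H1 returns ([2], ())
    H2 returns ([2], ())
    H3 returns [([2], ())]
  branch[1] choose=1:
    H0 returns [6]
    H1 returns ([6], ())
    H2 returns ([6], ())
    H3 returns [([6], ())]
= [([2], ()), ([6], ())]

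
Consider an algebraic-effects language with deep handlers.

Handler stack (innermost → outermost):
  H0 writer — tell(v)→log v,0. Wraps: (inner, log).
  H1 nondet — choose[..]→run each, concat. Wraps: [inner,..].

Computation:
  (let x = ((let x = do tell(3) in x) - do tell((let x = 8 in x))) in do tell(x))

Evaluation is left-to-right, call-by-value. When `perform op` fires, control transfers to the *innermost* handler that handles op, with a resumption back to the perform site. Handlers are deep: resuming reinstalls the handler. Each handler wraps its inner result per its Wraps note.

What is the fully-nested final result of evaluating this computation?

Answer: [(0, (3, 8, 0))]

Working:
tell(3) @ H0 ⇒ log+=3
tell(8) @ H0 ⇒ log+=8
tell(0) @ H0 ⇒ log+=0
H0 returns (0, (3, 8, 0))
H1 returns [(0, (3, 8, 0))]
= [(0, (3, 8, 0))]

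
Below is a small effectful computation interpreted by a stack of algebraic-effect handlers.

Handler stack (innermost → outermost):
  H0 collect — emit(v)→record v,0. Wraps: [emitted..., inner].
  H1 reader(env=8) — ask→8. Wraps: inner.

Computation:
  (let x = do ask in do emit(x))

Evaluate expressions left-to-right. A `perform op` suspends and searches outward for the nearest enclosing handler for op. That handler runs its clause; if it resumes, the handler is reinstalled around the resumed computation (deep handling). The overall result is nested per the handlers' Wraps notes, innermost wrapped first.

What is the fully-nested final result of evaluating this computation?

Answer: [8, 0]

Evaluation trace:
ask @ H1 ⇒ 8
emit(8) @ H0 ⇒ out+=8
H0 returns [8, 0]
H1 returns [8, 0]
= [8, 0]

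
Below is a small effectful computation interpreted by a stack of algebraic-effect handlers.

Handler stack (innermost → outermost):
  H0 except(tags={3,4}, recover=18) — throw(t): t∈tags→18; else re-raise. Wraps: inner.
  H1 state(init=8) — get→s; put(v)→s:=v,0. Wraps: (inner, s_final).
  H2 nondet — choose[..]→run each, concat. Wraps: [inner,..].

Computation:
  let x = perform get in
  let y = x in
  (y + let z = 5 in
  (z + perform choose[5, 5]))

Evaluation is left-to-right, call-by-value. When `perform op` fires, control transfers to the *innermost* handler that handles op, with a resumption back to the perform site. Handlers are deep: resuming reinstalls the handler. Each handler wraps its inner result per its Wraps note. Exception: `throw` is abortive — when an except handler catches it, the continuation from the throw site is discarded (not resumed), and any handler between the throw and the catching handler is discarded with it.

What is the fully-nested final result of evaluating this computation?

Answer: [(18, 8), (18, 8)]

Evaluation trace:
get @ H1 ⇒ 8
choose[5, 5] @ H2
  branch[0] choose=5:
    H0 returns 18
    H1 returns (18, 8)
    H2 returns [(18, 8)]
  branch[1] choose=5:
    H0 returns 18
    H1 returns (18, 8)
    H2 returns [(18, 8)]
= [(18, 8), (18, 8)]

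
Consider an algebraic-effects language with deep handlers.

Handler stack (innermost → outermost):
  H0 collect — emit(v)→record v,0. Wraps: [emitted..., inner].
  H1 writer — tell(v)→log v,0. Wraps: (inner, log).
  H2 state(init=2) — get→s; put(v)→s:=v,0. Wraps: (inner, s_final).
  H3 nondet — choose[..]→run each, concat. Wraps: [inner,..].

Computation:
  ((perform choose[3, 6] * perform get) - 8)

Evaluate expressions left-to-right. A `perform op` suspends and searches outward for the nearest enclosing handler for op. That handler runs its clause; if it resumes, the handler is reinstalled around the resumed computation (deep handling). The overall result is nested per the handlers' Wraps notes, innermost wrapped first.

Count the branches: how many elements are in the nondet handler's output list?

Step-by-step:
choose[3, 6] @ H3
  branch[0] choose=3:
    get @ H2 ⇒ 2
    H0 returns [-2]
    H1 returns ([-2], ())
    H2 returns (([-2], ()), 2)
    H3 returns [(([-2], ()), 2)]
  branch[1] choose=6:
    get @ H2 ⇒ 2
    H0 returns [4]
    H1 returns ([4], ())
    H2 returns (([4], ()), 2)
    H3 returns [(([4], ()), 2)]
= [(([-2], ()), 2), (([4], ()), 2)]

Answer: 2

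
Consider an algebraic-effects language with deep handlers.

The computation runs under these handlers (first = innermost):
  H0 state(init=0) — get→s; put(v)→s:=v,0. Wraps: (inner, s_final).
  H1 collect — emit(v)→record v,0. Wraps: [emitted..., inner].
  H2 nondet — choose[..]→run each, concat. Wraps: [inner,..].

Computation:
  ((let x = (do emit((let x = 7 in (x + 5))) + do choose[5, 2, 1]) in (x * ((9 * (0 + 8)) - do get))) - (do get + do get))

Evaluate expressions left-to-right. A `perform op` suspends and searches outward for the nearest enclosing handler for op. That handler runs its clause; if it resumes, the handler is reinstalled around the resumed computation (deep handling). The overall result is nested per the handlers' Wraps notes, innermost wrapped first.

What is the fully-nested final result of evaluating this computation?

Answer: [[12, (360, 0)], [12, (144, 0)], [12, (72, 0)]]

Step-by-step:
emit(12) @ H1 ⇒ out+=12
choose[5, 2, 1] @ H2
  branch[0] choose=5:
    get @ H0 ⇒ 0
    get @ H0 ⇒ 0
    get @ H0 ⇒ 0
    H0 returns (360, 0)
    H1 returns [12, (360, 0)]
    H2 returns [[12, (360, 0)]]
  branch[1] choose=2:
    get @ H0 ⇒ 0
    get @ H0 ⇒ 0
    get @ H0 ⇒ 0
    H0 returns (144, 0)
    H1 returns [12, (144, 0)]
    H2 returns [[12, (144, 0)]]
  branch[2] choose=1:
    get @ H0 ⇒ 0
    get @ H0 ⇒ 0
    get @ H0 ⇒ 0
    H0 returns (72, 0)
    H1 returns [12, (72, 0)]
    H2 returns [[12, (72, 0)]]
= [[12, (360, 0)], [12, (144, 0)], [12, (72, 0)]]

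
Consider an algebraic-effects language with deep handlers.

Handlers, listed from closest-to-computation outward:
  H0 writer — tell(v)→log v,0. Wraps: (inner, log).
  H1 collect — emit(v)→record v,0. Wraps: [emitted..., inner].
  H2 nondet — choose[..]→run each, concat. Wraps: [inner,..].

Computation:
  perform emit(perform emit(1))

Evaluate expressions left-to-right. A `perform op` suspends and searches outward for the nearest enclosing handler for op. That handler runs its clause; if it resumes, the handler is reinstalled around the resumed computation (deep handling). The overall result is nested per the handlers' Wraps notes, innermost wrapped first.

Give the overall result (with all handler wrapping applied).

Step-by-step:
emit(1) @ H1 ⇒ out+=1
emit(0) @ H1 ⇒ out+=0
H0 returns (0, ())
H1 returns [1, 0, (0, ())]
H2 returns [[1, 0, (0, ())]]
= [[1, 0, (0, ())]]

Answer: [[1, 0, (0, ())]]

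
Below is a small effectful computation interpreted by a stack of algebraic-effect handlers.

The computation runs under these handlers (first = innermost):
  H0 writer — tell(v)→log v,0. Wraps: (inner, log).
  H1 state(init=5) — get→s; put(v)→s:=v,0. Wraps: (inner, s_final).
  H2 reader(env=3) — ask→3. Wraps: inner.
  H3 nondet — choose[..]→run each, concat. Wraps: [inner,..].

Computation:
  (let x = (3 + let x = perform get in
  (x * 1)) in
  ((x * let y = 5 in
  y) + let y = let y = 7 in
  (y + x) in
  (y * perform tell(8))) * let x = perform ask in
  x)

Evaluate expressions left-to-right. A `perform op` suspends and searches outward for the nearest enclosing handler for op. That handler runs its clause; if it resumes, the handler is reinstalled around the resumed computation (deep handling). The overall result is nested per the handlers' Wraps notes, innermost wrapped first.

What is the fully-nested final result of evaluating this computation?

Answer: [((120, (8)), 5)]

Working:
get @ H1 ⇒ 5
tell(8) @ H0 ⇒ log+=8
ask @ H2 ⇒ 3
H0 returns (120, (8))
H1 returns ((120, (8)), 5)
H2 returns ((120, (8)), 5)
H3 returns [((120, (8)), 5)]
= [((120, (8)), 5)]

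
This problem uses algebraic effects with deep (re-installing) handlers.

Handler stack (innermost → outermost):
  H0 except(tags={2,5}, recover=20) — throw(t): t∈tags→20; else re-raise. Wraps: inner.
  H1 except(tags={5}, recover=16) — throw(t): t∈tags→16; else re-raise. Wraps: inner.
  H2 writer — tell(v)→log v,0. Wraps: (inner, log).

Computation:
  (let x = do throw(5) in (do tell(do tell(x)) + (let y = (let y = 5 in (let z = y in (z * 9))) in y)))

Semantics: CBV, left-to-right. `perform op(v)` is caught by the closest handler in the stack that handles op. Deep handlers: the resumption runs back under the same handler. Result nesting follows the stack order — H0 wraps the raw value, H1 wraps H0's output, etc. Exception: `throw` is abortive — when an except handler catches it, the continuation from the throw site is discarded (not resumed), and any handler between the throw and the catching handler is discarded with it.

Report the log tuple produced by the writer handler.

Working:
throw(5) @ H0 caught ⇒ 20
H1 returns 20
H2 returns (20, ())
= (20, ())

Answer: ()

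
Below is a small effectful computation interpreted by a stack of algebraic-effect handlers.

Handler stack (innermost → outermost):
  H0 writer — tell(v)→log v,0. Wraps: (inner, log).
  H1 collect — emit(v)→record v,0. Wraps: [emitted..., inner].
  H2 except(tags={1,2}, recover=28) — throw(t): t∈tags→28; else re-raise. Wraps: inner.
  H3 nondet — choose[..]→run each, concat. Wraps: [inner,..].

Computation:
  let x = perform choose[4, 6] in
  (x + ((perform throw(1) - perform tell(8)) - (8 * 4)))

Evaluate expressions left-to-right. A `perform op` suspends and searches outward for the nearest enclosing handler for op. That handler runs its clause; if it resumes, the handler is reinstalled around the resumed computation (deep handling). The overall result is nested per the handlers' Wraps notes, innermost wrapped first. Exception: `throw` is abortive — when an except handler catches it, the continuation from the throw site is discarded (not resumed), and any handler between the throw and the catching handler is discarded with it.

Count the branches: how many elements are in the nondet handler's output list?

Answer: 2

Working:
choose[4, 6] @ H3
  branch[0] choose=4:
    throw(1) @ H2 caught ⇒ 28
    H3 returns [28]
  branch[1] choose=6:
    throw(1) @ H2 caught ⇒ 28
    H3 returns [28]
= [28, 28]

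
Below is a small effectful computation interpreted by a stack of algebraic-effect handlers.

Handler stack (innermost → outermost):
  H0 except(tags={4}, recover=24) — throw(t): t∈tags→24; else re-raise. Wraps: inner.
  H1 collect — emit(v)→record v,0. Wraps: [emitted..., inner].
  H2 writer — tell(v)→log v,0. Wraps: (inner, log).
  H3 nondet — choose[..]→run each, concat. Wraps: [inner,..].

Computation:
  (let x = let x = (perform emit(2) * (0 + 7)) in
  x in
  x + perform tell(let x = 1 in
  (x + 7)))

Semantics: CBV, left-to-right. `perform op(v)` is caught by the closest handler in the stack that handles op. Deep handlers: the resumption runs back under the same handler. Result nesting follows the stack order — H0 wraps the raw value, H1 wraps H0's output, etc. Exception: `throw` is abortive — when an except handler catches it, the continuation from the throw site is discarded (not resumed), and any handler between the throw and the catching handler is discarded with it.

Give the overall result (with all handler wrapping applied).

Evaluation trace:
emit(2) @ H1 ⇒ out+=2
tell(8) @ H2 ⇒ log+=8
H0 returns 0
H1 returns [2, 0]
H2 returns ([2, 0], (8))
H3 returns [([2, 0], (8))]
= [([2, 0], (8))]

Answer: [([2, 0], (8))]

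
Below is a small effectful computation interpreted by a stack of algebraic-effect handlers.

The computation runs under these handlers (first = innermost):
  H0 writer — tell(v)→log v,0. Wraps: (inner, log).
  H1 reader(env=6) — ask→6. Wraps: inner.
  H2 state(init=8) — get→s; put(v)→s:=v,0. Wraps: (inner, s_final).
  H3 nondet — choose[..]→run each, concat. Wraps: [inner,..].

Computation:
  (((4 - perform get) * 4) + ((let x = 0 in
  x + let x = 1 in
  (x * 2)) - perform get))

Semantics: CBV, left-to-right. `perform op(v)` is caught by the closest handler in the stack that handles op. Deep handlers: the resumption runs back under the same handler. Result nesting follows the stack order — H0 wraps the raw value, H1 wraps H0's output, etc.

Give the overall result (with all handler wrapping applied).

Answer: [((-22, ()), 8)]

Step-by-step:
get @ H2 ⇒ 8
get @ H2 ⇒ 8
H0 returns (-22, ())
H1 returns (-22, ())
H2 returns ((-22, ()), 8)
H3 returns [((-22, ()), 8)]
= [((-22, ()), 8)]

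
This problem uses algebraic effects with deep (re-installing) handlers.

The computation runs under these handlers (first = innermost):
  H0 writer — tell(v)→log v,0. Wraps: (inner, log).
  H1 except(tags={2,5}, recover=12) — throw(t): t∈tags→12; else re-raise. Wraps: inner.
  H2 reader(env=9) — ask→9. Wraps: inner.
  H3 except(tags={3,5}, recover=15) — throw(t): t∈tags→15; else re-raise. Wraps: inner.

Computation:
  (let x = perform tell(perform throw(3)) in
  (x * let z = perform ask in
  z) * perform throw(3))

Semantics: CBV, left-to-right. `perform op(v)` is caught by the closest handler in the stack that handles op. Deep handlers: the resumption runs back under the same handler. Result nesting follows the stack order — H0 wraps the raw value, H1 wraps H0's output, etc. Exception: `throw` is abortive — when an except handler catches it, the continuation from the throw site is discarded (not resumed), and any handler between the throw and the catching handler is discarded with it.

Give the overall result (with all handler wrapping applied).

Evaluation trace:
throw(3) @ H1 re-raised
throw(3) @ H3 caught ⇒ 15
= 15

Answer: 15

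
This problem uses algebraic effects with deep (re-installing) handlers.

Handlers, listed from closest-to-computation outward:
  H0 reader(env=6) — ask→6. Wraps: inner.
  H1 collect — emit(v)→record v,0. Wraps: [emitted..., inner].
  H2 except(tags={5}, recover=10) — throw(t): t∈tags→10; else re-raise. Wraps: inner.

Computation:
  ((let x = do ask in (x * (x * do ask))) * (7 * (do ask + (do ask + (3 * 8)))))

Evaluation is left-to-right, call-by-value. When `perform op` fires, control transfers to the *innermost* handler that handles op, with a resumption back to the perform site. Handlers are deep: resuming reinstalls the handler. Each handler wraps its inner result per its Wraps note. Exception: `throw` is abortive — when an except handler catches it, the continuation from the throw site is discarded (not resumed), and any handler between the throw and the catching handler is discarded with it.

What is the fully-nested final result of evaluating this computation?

Step-by-step:
ask @ H0 ⇒ 6
ask @ H0 ⇒ 6
ask @ H0 ⇒ 6
ask @ H0 ⇒ 6
H0 returns 54432
H1 returns [54432]
H2 returns [54432]
= [54432]

Answer: [54432]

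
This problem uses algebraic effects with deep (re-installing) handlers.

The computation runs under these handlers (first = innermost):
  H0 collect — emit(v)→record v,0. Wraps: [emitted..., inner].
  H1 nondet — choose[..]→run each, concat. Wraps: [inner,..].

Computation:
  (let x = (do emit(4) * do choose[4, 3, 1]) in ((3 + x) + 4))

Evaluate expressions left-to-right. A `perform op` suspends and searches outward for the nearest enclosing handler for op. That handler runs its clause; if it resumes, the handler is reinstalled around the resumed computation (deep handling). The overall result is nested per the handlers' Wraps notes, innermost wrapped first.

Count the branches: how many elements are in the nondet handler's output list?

Step-by-step:
emit(4) @ H0 ⇒ out+=4
choose[4, 3, 1] @ H1
  branch[0] choose=4:
    H0 returns [4, 7]
    H1 returns [[4, 7]]
  branch[1] choose=3:
    H0 returns [4, 7]
    H1 returns [[4, 7]]
  branch[2] choose=1:
    H0 returns [4, 7]
    H1 returns [[4, 7]]
= [[4, 7], [4, 7], [4, 7]]

Answer: 3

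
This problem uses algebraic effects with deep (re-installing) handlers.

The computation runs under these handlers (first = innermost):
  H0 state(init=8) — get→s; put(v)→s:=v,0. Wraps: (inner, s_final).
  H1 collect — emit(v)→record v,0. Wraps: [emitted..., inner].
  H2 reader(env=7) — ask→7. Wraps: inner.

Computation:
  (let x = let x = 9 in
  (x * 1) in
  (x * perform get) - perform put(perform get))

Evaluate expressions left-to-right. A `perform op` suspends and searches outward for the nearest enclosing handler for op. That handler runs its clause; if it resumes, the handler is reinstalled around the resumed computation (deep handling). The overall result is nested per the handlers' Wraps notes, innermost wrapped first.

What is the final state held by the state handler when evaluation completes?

Answer: 8

Step-by-step:
get @ H0 ⇒ 8
get @ H0 ⇒ 8
put(8) @ H0 ⇒ s:=8
H0 returns (72, 8)
H1 returns [(72, 8)]
H2 returns [(72, 8)]
= [(72, 8)]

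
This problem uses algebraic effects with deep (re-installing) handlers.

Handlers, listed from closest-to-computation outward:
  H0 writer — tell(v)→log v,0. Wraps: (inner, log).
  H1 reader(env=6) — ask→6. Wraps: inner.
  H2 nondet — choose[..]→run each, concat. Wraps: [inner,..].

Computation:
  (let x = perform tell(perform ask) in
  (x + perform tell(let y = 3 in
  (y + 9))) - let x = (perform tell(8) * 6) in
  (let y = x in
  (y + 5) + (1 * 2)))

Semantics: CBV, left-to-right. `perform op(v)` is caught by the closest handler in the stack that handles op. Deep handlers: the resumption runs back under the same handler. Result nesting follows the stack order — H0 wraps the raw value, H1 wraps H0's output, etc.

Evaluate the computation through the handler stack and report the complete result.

Evaluation trace:
ask @ H1 ⇒ 6
tell(6) @ H0 ⇒ log+=6
tell(12) @ H0 ⇒ log+=12
tell(8) @ H0 ⇒ log+=8
H0 returns (-7, (6, 12, 8))
H1 returns (-7, (6, 12, 8))
H2 returns [(-7, (6, 12, 8))]
= [(-7, (6, 12, 8))]

Answer: [(-7, (6, 12, 8))]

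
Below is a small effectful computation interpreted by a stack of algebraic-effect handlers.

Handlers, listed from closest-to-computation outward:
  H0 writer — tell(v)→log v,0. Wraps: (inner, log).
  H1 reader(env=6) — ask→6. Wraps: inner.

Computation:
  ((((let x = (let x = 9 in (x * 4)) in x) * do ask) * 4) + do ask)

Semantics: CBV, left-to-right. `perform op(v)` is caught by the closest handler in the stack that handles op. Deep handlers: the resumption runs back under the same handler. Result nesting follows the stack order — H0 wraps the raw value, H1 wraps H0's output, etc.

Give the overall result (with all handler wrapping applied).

Answer: (870, ())

Evaluation trace:
ask @ H1 ⇒ 6
ask @ H1 ⇒ 6
H0 returns (870, ())
H1 returns (870, ())
= (870, ())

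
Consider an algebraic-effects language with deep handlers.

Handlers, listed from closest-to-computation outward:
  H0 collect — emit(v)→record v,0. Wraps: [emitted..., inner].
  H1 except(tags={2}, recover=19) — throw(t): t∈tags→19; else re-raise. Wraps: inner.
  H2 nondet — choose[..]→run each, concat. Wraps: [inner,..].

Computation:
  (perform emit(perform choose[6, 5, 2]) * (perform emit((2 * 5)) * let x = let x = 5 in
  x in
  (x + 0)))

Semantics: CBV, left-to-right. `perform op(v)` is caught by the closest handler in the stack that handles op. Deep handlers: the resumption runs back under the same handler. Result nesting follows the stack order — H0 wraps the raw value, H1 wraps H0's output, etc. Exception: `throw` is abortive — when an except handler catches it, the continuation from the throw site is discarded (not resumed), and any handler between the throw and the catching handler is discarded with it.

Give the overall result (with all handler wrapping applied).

Working:
choose[6, 5, 2] @ H2
  branch[0] choose=6:
    emit(6) @ H0 ⇒ out+=6
    emit(10) @ H0 ⇒ out+=10
    H0 returns [6, 10, 0]
    H1 returns [6, 10, 0]
    H2 returns [[6, 10, 0]]
  branch[1] choose=5:
    emit(5) @ H0 ⇒ out+=5
    emit(10) @ H0 ⇒ out+=10
    H0 returns [5, 10, 0]
    H1 returns [5, 10, 0]
    H2 returns [[5, 10, 0]]
  branch[2] choose=2:
    emit(2) @ H0 ⇒ out+=2
    emit(10) @ H0 ⇒ out+=10
    H0 returns [2, 10, 0]
    H1 returns [2, 10, 0]
    H2 returns [[2, 10, 0]]
= [[6, 10, 0], [5, 10, 0], [2, 10, 0]]

Answer: [[6, 10, 0], [5, 10, 0], [2, 10, 0]]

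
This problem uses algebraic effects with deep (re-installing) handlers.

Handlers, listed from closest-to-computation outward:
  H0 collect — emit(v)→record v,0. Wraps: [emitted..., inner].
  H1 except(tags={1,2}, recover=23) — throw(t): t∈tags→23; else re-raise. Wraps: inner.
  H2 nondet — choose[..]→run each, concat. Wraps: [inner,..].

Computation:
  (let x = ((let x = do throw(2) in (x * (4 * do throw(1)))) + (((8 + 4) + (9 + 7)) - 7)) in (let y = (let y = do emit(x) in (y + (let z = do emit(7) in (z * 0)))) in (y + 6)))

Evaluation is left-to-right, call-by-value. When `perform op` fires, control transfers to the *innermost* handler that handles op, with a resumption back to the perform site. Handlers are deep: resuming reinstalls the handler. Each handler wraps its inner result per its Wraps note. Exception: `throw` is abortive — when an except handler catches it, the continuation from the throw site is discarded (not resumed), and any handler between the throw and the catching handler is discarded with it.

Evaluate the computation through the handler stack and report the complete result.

Answer: [23]

Working:
throw(2) @ H1 caught ⇒ 23
H2 returns [23]
= [23]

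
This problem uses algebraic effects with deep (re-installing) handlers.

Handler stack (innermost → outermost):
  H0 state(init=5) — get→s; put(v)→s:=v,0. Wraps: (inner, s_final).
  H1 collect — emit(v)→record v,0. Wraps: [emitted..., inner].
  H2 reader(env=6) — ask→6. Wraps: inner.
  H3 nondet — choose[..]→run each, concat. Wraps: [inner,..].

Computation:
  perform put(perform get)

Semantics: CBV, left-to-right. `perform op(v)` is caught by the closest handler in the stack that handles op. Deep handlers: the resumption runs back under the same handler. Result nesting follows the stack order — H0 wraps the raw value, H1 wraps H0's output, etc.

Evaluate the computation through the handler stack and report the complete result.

Step-by-step:
get @ H0 ⇒ 5
put(5) @ H0 ⇒ s:=5
H0 returns (0, 5)
H1 returns [(0, 5)]
H2 returns [(0, 5)]
H3 returns [[(0, 5)]]
= [[(0, 5)]]

Answer: [[(0, 5)]]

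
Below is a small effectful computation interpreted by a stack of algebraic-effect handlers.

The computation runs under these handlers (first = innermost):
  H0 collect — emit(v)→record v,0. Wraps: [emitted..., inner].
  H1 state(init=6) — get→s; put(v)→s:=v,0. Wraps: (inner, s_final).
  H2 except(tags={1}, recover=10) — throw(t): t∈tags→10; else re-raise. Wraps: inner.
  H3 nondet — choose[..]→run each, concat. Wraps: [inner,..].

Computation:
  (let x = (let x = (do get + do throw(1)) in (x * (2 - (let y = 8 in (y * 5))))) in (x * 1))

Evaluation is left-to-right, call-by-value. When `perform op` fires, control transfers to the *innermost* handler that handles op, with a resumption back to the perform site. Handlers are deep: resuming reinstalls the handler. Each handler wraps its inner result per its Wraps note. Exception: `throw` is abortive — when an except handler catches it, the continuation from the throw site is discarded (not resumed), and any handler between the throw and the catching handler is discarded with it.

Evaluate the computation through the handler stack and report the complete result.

Working:
get @ H1 ⇒ 6
throw(1) @ H2 caught ⇒ 10
H3 returns [10]
= [10]

Answer: [10]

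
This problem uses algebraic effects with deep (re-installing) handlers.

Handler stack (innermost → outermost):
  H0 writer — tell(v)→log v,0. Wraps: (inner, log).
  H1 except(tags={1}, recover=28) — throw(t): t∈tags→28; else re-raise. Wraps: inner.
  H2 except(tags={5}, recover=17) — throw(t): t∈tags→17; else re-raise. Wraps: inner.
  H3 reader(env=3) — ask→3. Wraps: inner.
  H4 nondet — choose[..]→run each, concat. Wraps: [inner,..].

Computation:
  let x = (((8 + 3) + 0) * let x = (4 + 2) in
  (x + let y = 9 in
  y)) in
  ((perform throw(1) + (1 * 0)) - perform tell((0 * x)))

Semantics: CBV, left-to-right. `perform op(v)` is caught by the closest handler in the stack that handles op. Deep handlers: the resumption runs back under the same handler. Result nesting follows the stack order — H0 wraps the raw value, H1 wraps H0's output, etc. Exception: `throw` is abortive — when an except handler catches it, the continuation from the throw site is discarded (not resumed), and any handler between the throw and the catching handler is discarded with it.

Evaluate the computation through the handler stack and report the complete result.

Step-by-step:
throw(1) @ H1 caught ⇒ 28
H2 returns 28
H3 returns 28
H4 returns [28]
= [28]

Answer: [28]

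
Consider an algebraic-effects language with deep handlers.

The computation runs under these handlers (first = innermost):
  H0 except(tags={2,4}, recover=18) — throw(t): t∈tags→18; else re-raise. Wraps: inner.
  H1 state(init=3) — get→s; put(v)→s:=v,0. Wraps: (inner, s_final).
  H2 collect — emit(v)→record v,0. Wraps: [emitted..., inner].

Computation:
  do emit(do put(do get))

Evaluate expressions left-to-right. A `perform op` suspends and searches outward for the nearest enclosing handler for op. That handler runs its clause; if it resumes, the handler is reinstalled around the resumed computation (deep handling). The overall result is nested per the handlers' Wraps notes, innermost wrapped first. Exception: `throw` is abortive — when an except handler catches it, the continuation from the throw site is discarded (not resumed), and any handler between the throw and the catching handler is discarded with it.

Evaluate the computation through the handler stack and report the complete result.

Answer: [0, (0, 3)]

Evaluation trace:
get @ H1 ⇒ 3
put(3) @ H1 ⇒ s:=3
emit(0) @ H2 ⇒ out+=0
H0 returns 0
H1 returns (0, 3)
H2 returns [0, (0, 3)]
= [0, (0, 3)]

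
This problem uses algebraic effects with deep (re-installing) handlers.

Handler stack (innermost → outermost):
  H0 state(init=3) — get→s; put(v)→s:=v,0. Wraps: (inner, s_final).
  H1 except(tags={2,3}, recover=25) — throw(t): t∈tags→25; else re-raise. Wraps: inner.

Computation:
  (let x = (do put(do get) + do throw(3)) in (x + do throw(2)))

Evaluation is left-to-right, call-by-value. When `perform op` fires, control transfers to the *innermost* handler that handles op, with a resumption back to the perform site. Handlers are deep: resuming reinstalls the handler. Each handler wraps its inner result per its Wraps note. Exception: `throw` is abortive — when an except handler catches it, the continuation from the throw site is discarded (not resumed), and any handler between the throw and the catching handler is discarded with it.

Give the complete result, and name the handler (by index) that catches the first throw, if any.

Answer: 25 ; first throw caught by: H1

Step-by-step:
get @ H0 ⇒ 3
put(3) @ H0 ⇒ s:=3
throw(3) @ H1 caught ⇒ 25
= 25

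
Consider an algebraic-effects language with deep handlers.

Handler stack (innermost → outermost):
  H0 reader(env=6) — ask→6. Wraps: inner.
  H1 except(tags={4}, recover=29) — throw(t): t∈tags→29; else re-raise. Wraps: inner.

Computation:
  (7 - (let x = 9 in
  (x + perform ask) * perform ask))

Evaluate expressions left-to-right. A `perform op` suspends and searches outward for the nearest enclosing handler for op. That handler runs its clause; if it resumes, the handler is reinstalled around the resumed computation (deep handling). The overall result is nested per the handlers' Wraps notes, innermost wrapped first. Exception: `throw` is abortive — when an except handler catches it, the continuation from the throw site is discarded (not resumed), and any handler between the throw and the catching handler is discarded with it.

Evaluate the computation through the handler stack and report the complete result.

Answer: -83

Working:
ask @ H0 ⇒ 6
ask @ H0 ⇒ 6
H0 returns -83
H1 returns -83
= -83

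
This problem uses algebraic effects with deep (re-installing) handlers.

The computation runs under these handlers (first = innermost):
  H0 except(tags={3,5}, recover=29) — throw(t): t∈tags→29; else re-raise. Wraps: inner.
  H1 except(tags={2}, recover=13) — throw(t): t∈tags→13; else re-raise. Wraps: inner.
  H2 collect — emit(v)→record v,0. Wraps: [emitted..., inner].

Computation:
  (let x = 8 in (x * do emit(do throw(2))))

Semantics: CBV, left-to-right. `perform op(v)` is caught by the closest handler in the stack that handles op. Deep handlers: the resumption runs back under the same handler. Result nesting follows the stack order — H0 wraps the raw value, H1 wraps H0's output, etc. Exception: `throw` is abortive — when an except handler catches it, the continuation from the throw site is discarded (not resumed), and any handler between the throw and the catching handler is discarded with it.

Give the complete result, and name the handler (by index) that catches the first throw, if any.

Working:
throw(2) @ H0 re-raised
throw(2) @ H1 caught ⇒ 13
H2 returns [13]
= [13]

Answer: [13] ; first throw caught by: H1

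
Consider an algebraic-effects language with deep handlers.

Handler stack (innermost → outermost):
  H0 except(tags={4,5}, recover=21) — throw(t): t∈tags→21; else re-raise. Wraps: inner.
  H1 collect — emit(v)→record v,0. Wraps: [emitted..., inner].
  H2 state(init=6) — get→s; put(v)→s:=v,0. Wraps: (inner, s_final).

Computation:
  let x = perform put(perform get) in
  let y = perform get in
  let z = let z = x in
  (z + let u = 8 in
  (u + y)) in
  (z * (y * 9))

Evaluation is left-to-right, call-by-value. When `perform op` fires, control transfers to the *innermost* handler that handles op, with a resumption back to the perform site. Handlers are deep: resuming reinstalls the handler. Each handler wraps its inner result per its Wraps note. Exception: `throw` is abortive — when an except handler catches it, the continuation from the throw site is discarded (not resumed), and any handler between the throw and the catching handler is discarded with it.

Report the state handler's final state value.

Answer: 6

Evaluation trace:
get @ H2 ⇒ 6
put(6) @ H2 ⇒ s:=6
get @ H2 ⇒ 6
H0 returns 756
H1 returns [756]
H2 returns ([756], 6)
= ([756], 6)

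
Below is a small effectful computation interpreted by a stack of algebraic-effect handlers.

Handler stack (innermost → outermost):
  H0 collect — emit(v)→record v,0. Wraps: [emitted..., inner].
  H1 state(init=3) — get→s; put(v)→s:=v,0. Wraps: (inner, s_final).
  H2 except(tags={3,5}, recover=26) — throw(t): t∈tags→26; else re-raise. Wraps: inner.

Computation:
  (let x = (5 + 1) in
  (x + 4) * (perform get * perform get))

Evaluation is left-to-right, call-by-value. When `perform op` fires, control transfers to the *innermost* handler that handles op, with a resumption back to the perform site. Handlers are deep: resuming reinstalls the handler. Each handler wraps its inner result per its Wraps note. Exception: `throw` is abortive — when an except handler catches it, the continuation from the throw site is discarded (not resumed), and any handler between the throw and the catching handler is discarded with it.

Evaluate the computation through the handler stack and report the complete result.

Answer: ([90], 3)

Working:
get @ H1 ⇒ 3
get @ H1 ⇒ 3
H0 returns [90]
H1 returns ([90], 3)
H2 returns ([90], 3)
= ([90], 3)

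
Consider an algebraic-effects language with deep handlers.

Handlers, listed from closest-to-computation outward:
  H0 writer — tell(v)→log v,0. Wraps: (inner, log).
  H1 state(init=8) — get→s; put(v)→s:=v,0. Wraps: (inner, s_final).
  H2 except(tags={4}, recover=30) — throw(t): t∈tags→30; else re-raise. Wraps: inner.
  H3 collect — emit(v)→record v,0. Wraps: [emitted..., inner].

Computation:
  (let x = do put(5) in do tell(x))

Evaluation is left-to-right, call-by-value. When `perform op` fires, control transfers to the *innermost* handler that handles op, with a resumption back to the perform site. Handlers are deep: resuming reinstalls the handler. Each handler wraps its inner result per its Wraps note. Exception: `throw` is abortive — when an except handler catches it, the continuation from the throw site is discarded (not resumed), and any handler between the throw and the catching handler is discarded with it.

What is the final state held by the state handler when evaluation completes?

Step-by-step:
put(5) @ H1 ⇒ s:=5
tell(0) @ H0 ⇒ log+=0
H0 returns (0, (0))
H1 returns ((0, (0)), 5)
H2 returns ((0, (0)), 5)
H3 returns [((0, (0)), 5)]
= [((0, (0)), 5)]

Answer: 5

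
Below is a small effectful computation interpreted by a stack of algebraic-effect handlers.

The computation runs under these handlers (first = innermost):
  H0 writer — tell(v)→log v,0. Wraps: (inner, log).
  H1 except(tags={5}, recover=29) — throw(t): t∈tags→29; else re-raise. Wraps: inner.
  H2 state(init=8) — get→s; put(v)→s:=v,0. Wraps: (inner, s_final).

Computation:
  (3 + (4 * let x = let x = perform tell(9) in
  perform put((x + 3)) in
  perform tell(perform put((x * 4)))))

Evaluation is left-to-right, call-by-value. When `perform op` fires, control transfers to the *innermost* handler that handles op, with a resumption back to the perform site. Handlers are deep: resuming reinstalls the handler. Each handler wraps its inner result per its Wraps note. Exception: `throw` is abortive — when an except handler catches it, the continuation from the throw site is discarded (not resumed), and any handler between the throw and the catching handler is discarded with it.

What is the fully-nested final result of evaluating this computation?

Step-by-step:
tell(9) @ H0 ⇒ log+=9
put(3) @ H2 ⇒ s:=3
put(0) @ H2 ⇒ s:=0
tell(0) @ H0 ⇒ log+=0
H0 returns (3, (9, 0))
H1 returns (3, (9, 0))
H2 returns ((3, (9, 0)), 0)
= ((3, (9, 0)), 0)

Answer: ((3, (9, 0)), 0)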